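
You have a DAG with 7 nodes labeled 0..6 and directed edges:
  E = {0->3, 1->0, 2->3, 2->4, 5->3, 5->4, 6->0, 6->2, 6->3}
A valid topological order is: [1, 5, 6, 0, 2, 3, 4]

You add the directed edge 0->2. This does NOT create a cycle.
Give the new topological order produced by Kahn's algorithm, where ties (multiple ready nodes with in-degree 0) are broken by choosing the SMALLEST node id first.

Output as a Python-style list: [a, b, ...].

Answer: [1, 5, 6, 0, 2, 3, 4]

Derivation:
Old toposort: [1, 5, 6, 0, 2, 3, 4]
Added edge: 0->2
Position of 0 (3) < position of 2 (4). Old order still valid.
Run Kahn's algorithm (break ties by smallest node id):
  initial in-degrees: [2, 0, 2, 4, 2, 0, 0]
  ready (indeg=0): [1, 5, 6]
  pop 1: indeg[0]->1 | ready=[5, 6] | order so far=[1]
  pop 5: indeg[3]->3; indeg[4]->1 | ready=[6] | order so far=[1, 5]
  pop 6: indeg[0]->0; indeg[2]->1; indeg[3]->2 | ready=[0] | order so far=[1, 5, 6]
  pop 0: indeg[2]->0; indeg[3]->1 | ready=[2] | order so far=[1, 5, 6, 0]
  pop 2: indeg[3]->0; indeg[4]->0 | ready=[3, 4] | order so far=[1, 5, 6, 0, 2]
  pop 3: no out-edges | ready=[4] | order so far=[1, 5, 6, 0, 2, 3]
  pop 4: no out-edges | ready=[] | order so far=[1, 5, 6, 0, 2, 3, 4]
  Result: [1, 5, 6, 0, 2, 3, 4]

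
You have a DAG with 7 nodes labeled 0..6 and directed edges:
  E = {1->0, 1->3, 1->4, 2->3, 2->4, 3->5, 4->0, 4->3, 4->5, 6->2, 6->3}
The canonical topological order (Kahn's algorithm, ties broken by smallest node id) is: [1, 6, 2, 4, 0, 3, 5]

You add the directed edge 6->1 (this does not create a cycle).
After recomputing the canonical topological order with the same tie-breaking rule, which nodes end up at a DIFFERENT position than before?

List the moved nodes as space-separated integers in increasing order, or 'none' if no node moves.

Old toposort: [1, 6, 2, 4, 0, 3, 5]
Added edge 6->1
Recompute Kahn (smallest-id tiebreak):
  initial in-degrees: [2, 1, 1, 4, 2, 2, 0]
  ready (indeg=0): [6]
  pop 6: indeg[1]->0; indeg[2]->0; indeg[3]->3 | ready=[1, 2] | order so far=[6]
  pop 1: indeg[0]->1; indeg[3]->2; indeg[4]->1 | ready=[2] | order so far=[6, 1]
  pop 2: indeg[3]->1; indeg[4]->0 | ready=[4] | order so far=[6, 1, 2]
  pop 4: indeg[0]->0; indeg[3]->0; indeg[5]->1 | ready=[0, 3] | order so far=[6, 1, 2, 4]
  pop 0: no out-edges | ready=[3] | order so far=[6, 1, 2, 4, 0]
  pop 3: indeg[5]->0 | ready=[5] | order so far=[6, 1, 2, 4, 0, 3]
  pop 5: no out-edges | ready=[] | order so far=[6, 1, 2, 4, 0, 3, 5]
New canonical toposort: [6, 1, 2, 4, 0, 3, 5]
Compare positions:
  Node 0: index 4 -> 4 (same)
  Node 1: index 0 -> 1 (moved)
  Node 2: index 2 -> 2 (same)
  Node 3: index 5 -> 5 (same)
  Node 4: index 3 -> 3 (same)
  Node 5: index 6 -> 6 (same)
  Node 6: index 1 -> 0 (moved)
Nodes that changed position: 1 6

Answer: 1 6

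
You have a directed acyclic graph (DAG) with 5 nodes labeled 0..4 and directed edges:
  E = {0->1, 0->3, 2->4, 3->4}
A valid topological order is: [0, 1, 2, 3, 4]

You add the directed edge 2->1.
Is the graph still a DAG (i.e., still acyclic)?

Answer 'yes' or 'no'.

Answer: yes

Derivation:
Given toposort: [0, 1, 2, 3, 4]
Position of 2: index 2; position of 1: index 1
New edge 2->1: backward (u after v in old order)
Backward edge: old toposort is now invalid. Check if this creates a cycle.
Does 1 already reach 2? Reachable from 1: [1]. NO -> still a DAG (reorder needed).
Still a DAG? yes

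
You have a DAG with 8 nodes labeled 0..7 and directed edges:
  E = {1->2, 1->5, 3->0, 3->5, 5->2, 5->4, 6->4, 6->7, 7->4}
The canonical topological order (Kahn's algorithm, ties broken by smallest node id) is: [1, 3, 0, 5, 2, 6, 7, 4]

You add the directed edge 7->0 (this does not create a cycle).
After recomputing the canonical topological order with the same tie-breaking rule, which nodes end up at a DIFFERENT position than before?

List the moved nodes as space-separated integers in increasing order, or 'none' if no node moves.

Old toposort: [1, 3, 0, 5, 2, 6, 7, 4]
Added edge 7->0
Recompute Kahn (smallest-id tiebreak):
  initial in-degrees: [2, 0, 2, 0, 3, 2, 0, 1]
  ready (indeg=0): [1, 3, 6]
  pop 1: indeg[2]->1; indeg[5]->1 | ready=[3, 6] | order so far=[1]
  pop 3: indeg[0]->1; indeg[5]->0 | ready=[5, 6] | order so far=[1, 3]
  pop 5: indeg[2]->0; indeg[4]->2 | ready=[2, 6] | order so far=[1, 3, 5]
  pop 2: no out-edges | ready=[6] | order so far=[1, 3, 5, 2]
  pop 6: indeg[4]->1; indeg[7]->0 | ready=[7] | order so far=[1, 3, 5, 2, 6]
  pop 7: indeg[0]->0; indeg[4]->0 | ready=[0, 4] | order so far=[1, 3, 5, 2, 6, 7]
  pop 0: no out-edges | ready=[4] | order so far=[1, 3, 5, 2, 6, 7, 0]
  pop 4: no out-edges | ready=[] | order so far=[1, 3, 5, 2, 6, 7, 0, 4]
New canonical toposort: [1, 3, 5, 2, 6, 7, 0, 4]
Compare positions:
  Node 0: index 2 -> 6 (moved)
  Node 1: index 0 -> 0 (same)
  Node 2: index 4 -> 3 (moved)
  Node 3: index 1 -> 1 (same)
  Node 4: index 7 -> 7 (same)
  Node 5: index 3 -> 2 (moved)
  Node 6: index 5 -> 4 (moved)
  Node 7: index 6 -> 5 (moved)
Nodes that changed position: 0 2 5 6 7

Answer: 0 2 5 6 7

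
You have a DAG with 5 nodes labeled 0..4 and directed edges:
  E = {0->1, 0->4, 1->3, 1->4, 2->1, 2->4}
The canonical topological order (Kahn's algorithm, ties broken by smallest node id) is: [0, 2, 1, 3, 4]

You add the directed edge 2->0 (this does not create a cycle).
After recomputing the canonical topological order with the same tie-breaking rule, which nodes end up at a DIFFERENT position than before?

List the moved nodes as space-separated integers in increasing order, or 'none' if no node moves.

Answer: 0 2

Derivation:
Old toposort: [0, 2, 1, 3, 4]
Added edge 2->0
Recompute Kahn (smallest-id tiebreak):
  initial in-degrees: [1, 2, 0, 1, 3]
  ready (indeg=0): [2]
  pop 2: indeg[0]->0; indeg[1]->1; indeg[4]->2 | ready=[0] | order so far=[2]
  pop 0: indeg[1]->0; indeg[4]->1 | ready=[1] | order so far=[2, 0]
  pop 1: indeg[3]->0; indeg[4]->0 | ready=[3, 4] | order so far=[2, 0, 1]
  pop 3: no out-edges | ready=[4] | order so far=[2, 0, 1, 3]
  pop 4: no out-edges | ready=[] | order so far=[2, 0, 1, 3, 4]
New canonical toposort: [2, 0, 1, 3, 4]
Compare positions:
  Node 0: index 0 -> 1 (moved)
  Node 1: index 2 -> 2 (same)
  Node 2: index 1 -> 0 (moved)
  Node 3: index 3 -> 3 (same)
  Node 4: index 4 -> 4 (same)
Nodes that changed position: 0 2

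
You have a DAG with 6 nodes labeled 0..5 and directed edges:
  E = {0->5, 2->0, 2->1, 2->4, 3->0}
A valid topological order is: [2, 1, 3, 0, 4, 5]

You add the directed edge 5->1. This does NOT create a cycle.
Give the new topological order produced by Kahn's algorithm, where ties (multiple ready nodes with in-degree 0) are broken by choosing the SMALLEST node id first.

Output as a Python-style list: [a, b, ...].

Answer: [2, 3, 0, 4, 5, 1]

Derivation:
Old toposort: [2, 1, 3, 0, 4, 5]
Added edge: 5->1
Position of 5 (5) > position of 1 (1). Must reorder: 5 must now come before 1.
Run Kahn's algorithm (break ties by smallest node id):
  initial in-degrees: [2, 2, 0, 0, 1, 1]
  ready (indeg=0): [2, 3]
  pop 2: indeg[0]->1; indeg[1]->1; indeg[4]->0 | ready=[3, 4] | order so far=[2]
  pop 3: indeg[0]->0 | ready=[0, 4] | order so far=[2, 3]
  pop 0: indeg[5]->0 | ready=[4, 5] | order so far=[2, 3, 0]
  pop 4: no out-edges | ready=[5] | order so far=[2, 3, 0, 4]
  pop 5: indeg[1]->0 | ready=[1] | order so far=[2, 3, 0, 4, 5]
  pop 1: no out-edges | ready=[] | order so far=[2, 3, 0, 4, 5, 1]
  Result: [2, 3, 0, 4, 5, 1]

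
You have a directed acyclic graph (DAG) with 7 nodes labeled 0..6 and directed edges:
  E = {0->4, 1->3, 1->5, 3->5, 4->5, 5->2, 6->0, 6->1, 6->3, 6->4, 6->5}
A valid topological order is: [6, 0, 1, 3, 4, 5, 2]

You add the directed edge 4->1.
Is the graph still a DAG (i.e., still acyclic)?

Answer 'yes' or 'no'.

Given toposort: [6, 0, 1, 3, 4, 5, 2]
Position of 4: index 4; position of 1: index 2
New edge 4->1: backward (u after v in old order)
Backward edge: old toposort is now invalid. Check if this creates a cycle.
Does 1 already reach 4? Reachable from 1: [1, 2, 3, 5]. NO -> still a DAG (reorder needed).
Still a DAG? yes

Answer: yes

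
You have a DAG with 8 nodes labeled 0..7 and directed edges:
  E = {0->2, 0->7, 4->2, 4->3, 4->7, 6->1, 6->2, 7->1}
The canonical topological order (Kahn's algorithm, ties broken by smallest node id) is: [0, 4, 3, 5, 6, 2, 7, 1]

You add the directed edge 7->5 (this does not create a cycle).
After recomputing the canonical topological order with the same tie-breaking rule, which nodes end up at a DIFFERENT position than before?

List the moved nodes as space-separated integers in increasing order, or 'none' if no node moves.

Old toposort: [0, 4, 3, 5, 6, 2, 7, 1]
Added edge 7->5
Recompute Kahn (smallest-id tiebreak):
  initial in-degrees: [0, 2, 3, 1, 0, 1, 0, 2]
  ready (indeg=0): [0, 4, 6]
  pop 0: indeg[2]->2; indeg[7]->1 | ready=[4, 6] | order so far=[0]
  pop 4: indeg[2]->1; indeg[3]->0; indeg[7]->0 | ready=[3, 6, 7] | order so far=[0, 4]
  pop 3: no out-edges | ready=[6, 7] | order so far=[0, 4, 3]
  pop 6: indeg[1]->1; indeg[2]->0 | ready=[2, 7] | order so far=[0, 4, 3, 6]
  pop 2: no out-edges | ready=[7] | order so far=[0, 4, 3, 6, 2]
  pop 7: indeg[1]->0; indeg[5]->0 | ready=[1, 5] | order so far=[0, 4, 3, 6, 2, 7]
  pop 1: no out-edges | ready=[5] | order so far=[0, 4, 3, 6, 2, 7, 1]
  pop 5: no out-edges | ready=[] | order so far=[0, 4, 3, 6, 2, 7, 1, 5]
New canonical toposort: [0, 4, 3, 6, 2, 7, 1, 5]
Compare positions:
  Node 0: index 0 -> 0 (same)
  Node 1: index 7 -> 6 (moved)
  Node 2: index 5 -> 4 (moved)
  Node 3: index 2 -> 2 (same)
  Node 4: index 1 -> 1 (same)
  Node 5: index 3 -> 7 (moved)
  Node 6: index 4 -> 3 (moved)
  Node 7: index 6 -> 5 (moved)
Nodes that changed position: 1 2 5 6 7

Answer: 1 2 5 6 7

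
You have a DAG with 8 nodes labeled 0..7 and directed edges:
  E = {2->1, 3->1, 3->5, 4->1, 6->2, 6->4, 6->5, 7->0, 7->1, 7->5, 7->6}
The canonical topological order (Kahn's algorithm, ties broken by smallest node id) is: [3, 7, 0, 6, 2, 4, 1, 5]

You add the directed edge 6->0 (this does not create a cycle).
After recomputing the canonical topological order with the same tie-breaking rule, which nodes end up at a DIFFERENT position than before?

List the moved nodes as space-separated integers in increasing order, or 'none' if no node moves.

Answer: 0 6

Derivation:
Old toposort: [3, 7, 0, 6, 2, 4, 1, 5]
Added edge 6->0
Recompute Kahn (smallest-id tiebreak):
  initial in-degrees: [2, 4, 1, 0, 1, 3, 1, 0]
  ready (indeg=0): [3, 7]
  pop 3: indeg[1]->3; indeg[5]->2 | ready=[7] | order so far=[3]
  pop 7: indeg[0]->1; indeg[1]->2; indeg[5]->1; indeg[6]->0 | ready=[6] | order so far=[3, 7]
  pop 6: indeg[0]->0; indeg[2]->0; indeg[4]->0; indeg[5]->0 | ready=[0, 2, 4, 5] | order so far=[3, 7, 6]
  pop 0: no out-edges | ready=[2, 4, 5] | order so far=[3, 7, 6, 0]
  pop 2: indeg[1]->1 | ready=[4, 5] | order so far=[3, 7, 6, 0, 2]
  pop 4: indeg[1]->0 | ready=[1, 5] | order so far=[3, 7, 6, 0, 2, 4]
  pop 1: no out-edges | ready=[5] | order so far=[3, 7, 6, 0, 2, 4, 1]
  pop 5: no out-edges | ready=[] | order so far=[3, 7, 6, 0, 2, 4, 1, 5]
New canonical toposort: [3, 7, 6, 0, 2, 4, 1, 5]
Compare positions:
  Node 0: index 2 -> 3 (moved)
  Node 1: index 6 -> 6 (same)
  Node 2: index 4 -> 4 (same)
  Node 3: index 0 -> 0 (same)
  Node 4: index 5 -> 5 (same)
  Node 5: index 7 -> 7 (same)
  Node 6: index 3 -> 2 (moved)
  Node 7: index 1 -> 1 (same)
Nodes that changed position: 0 6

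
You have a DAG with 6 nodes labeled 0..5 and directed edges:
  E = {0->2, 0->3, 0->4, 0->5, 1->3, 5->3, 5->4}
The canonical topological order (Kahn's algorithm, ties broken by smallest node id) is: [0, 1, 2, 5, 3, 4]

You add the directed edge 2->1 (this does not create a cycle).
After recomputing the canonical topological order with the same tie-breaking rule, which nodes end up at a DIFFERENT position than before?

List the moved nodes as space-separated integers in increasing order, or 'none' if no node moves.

Answer: 1 2

Derivation:
Old toposort: [0, 1, 2, 5, 3, 4]
Added edge 2->1
Recompute Kahn (smallest-id tiebreak):
  initial in-degrees: [0, 1, 1, 3, 2, 1]
  ready (indeg=0): [0]
  pop 0: indeg[2]->0; indeg[3]->2; indeg[4]->1; indeg[5]->0 | ready=[2, 5] | order so far=[0]
  pop 2: indeg[1]->0 | ready=[1, 5] | order so far=[0, 2]
  pop 1: indeg[3]->1 | ready=[5] | order so far=[0, 2, 1]
  pop 5: indeg[3]->0; indeg[4]->0 | ready=[3, 4] | order so far=[0, 2, 1, 5]
  pop 3: no out-edges | ready=[4] | order so far=[0, 2, 1, 5, 3]
  pop 4: no out-edges | ready=[] | order so far=[0, 2, 1, 5, 3, 4]
New canonical toposort: [0, 2, 1, 5, 3, 4]
Compare positions:
  Node 0: index 0 -> 0 (same)
  Node 1: index 1 -> 2 (moved)
  Node 2: index 2 -> 1 (moved)
  Node 3: index 4 -> 4 (same)
  Node 4: index 5 -> 5 (same)
  Node 5: index 3 -> 3 (same)
Nodes that changed position: 1 2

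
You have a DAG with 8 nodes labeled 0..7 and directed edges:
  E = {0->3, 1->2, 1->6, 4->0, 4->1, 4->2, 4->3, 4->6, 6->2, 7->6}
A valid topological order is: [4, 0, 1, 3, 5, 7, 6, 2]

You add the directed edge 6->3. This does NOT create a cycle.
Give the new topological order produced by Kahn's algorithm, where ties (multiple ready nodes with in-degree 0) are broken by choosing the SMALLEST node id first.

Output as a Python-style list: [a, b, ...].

Old toposort: [4, 0, 1, 3, 5, 7, 6, 2]
Added edge: 6->3
Position of 6 (6) > position of 3 (3). Must reorder: 6 must now come before 3.
Run Kahn's algorithm (break ties by smallest node id):
  initial in-degrees: [1, 1, 3, 3, 0, 0, 3, 0]
  ready (indeg=0): [4, 5, 7]
  pop 4: indeg[0]->0; indeg[1]->0; indeg[2]->2; indeg[3]->2; indeg[6]->2 | ready=[0, 1, 5, 7] | order so far=[4]
  pop 0: indeg[3]->1 | ready=[1, 5, 7] | order so far=[4, 0]
  pop 1: indeg[2]->1; indeg[6]->1 | ready=[5, 7] | order so far=[4, 0, 1]
  pop 5: no out-edges | ready=[7] | order so far=[4, 0, 1, 5]
  pop 7: indeg[6]->0 | ready=[6] | order so far=[4, 0, 1, 5, 7]
  pop 6: indeg[2]->0; indeg[3]->0 | ready=[2, 3] | order so far=[4, 0, 1, 5, 7, 6]
  pop 2: no out-edges | ready=[3] | order so far=[4, 0, 1, 5, 7, 6, 2]
  pop 3: no out-edges | ready=[] | order so far=[4, 0, 1, 5, 7, 6, 2, 3]
  Result: [4, 0, 1, 5, 7, 6, 2, 3]

Answer: [4, 0, 1, 5, 7, 6, 2, 3]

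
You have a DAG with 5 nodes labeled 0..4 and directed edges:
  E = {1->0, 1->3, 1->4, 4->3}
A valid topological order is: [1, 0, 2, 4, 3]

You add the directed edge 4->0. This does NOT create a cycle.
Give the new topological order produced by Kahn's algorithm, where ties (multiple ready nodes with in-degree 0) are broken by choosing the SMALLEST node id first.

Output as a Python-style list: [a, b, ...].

Old toposort: [1, 0, 2, 4, 3]
Added edge: 4->0
Position of 4 (3) > position of 0 (1). Must reorder: 4 must now come before 0.
Run Kahn's algorithm (break ties by smallest node id):
  initial in-degrees: [2, 0, 0, 2, 1]
  ready (indeg=0): [1, 2]
  pop 1: indeg[0]->1; indeg[3]->1; indeg[4]->0 | ready=[2, 4] | order so far=[1]
  pop 2: no out-edges | ready=[4] | order so far=[1, 2]
  pop 4: indeg[0]->0; indeg[3]->0 | ready=[0, 3] | order so far=[1, 2, 4]
  pop 0: no out-edges | ready=[3] | order so far=[1, 2, 4, 0]
  pop 3: no out-edges | ready=[] | order so far=[1, 2, 4, 0, 3]
  Result: [1, 2, 4, 0, 3]

Answer: [1, 2, 4, 0, 3]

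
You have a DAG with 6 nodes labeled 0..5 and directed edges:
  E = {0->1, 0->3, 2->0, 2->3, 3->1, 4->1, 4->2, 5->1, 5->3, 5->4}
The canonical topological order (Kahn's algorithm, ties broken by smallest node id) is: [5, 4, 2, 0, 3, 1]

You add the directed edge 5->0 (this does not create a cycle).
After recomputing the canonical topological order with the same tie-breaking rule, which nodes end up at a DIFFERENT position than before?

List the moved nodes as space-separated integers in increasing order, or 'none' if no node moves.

Old toposort: [5, 4, 2, 0, 3, 1]
Added edge 5->0
Recompute Kahn (smallest-id tiebreak):
  initial in-degrees: [2, 4, 1, 3, 1, 0]
  ready (indeg=0): [5]
  pop 5: indeg[0]->1; indeg[1]->3; indeg[3]->2; indeg[4]->0 | ready=[4] | order so far=[5]
  pop 4: indeg[1]->2; indeg[2]->0 | ready=[2] | order so far=[5, 4]
  pop 2: indeg[0]->0; indeg[3]->1 | ready=[0] | order so far=[5, 4, 2]
  pop 0: indeg[1]->1; indeg[3]->0 | ready=[3] | order so far=[5, 4, 2, 0]
  pop 3: indeg[1]->0 | ready=[1] | order so far=[5, 4, 2, 0, 3]
  pop 1: no out-edges | ready=[] | order so far=[5, 4, 2, 0, 3, 1]
New canonical toposort: [5, 4, 2, 0, 3, 1]
Compare positions:
  Node 0: index 3 -> 3 (same)
  Node 1: index 5 -> 5 (same)
  Node 2: index 2 -> 2 (same)
  Node 3: index 4 -> 4 (same)
  Node 4: index 1 -> 1 (same)
  Node 5: index 0 -> 0 (same)
Nodes that changed position: none

Answer: none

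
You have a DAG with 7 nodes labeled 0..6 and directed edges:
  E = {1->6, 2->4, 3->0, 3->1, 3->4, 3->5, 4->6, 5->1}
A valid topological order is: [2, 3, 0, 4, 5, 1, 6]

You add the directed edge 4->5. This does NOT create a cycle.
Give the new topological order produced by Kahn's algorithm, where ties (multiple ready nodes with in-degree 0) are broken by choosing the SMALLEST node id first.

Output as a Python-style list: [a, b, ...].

Answer: [2, 3, 0, 4, 5, 1, 6]

Derivation:
Old toposort: [2, 3, 0, 4, 5, 1, 6]
Added edge: 4->5
Position of 4 (3) < position of 5 (4). Old order still valid.
Run Kahn's algorithm (break ties by smallest node id):
  initial in-degrees: [1, 2, 0, 0, 2, 2, 2]
  ready (indeg=0): [2, 3]
  pop 2: indeg[4]->1 | ready=[3] | order so far=[2]
  pop 3: indeg[0]->0; indeg[1]->1; indeg[4]->0; indeg[5]->1 | ready=[0, 4] | order so far=[2, 3]
  pop 0: no out-edges | ready=[4] | order so far=[2, 3, 0]
  pop 4: indeg[5]->0; indeg[6]->1 | ready=[5] | order so far=[2, 3, 0, 4]
  pop 5: indeg[1]->0 | ready=[1] | order so far=[2, 3, 0, 4, 5]
  pop 1: indeg[6]->0 | ready=[6] | order so far=[2, 3, 0, 4, 5, 1]
  pop 6: no out-edges | ready=[] | order so far=[2, 3, 0, 4, 5, 1, 6]
  Result: [2, 3, 0, 4, 5, 1, 6]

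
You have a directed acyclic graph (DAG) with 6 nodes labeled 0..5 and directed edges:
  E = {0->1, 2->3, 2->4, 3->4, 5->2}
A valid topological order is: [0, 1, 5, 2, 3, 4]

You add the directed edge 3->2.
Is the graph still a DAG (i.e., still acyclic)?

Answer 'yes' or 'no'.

Given toposort: [0, 1, 5, 2, 3, 4]
Position of 3: index 4; position of 2: index 3
New edge 3->2: backward (u after v in old order)
Backward edge: old toposort is now invalid. Check if this creates a cycle.
Does 2 already reach 3? Reachable from 2: [2, 3, 4]. YES -> cycle!
Still a DAG? no

Answer: no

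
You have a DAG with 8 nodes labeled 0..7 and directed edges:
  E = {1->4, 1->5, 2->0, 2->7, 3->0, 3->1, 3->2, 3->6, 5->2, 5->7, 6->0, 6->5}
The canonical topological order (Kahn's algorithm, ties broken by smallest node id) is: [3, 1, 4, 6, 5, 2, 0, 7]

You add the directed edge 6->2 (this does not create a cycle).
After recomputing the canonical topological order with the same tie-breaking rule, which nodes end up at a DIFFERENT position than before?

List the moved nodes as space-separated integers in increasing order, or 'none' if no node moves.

Answer: none

Derivation:
Old toposort: [3, 1, 4, 6, 5, 2, 0, 7]
Added edge 6->2
Recompute Kahn (smallest-id tiebreak):
  initial in-degrees: [3, 1, 3, 0, 1, 2, 1, 2]
  ready (indeg=0): [3]
  pop 3: indeg[0]->2; indeg[1]->0; indeg[2]->2; indeg[6]->0 | ready=[1, 6] | order so far=[3]
  pop 1: indeg[4]->0; indeg[5]->1 | ready=[4, 6] | order so far=[3, 1]
  pop 4: no out-edges | ready=[6] | order so far=[3, 1, 4]
  pop 6: indeg[0]->1; indeg[2]->1; indeg[5]->0 | ready=[5] | order so far=[3, 1, 4, 6]
  pop 5: indeg[2]->0; indeg[7]->1 | ready=[2] | order so far=[3, 1, 4, 6, 5]
  pop 2: indeg[0]->0; indeg[7]->0 | ready=[0, 7] | order so far=[3, 1, 4, 6, 5, 2]
  pop 0: no out-edges | ready=[7] | order so far=[3, 1, 4, 6, 5, 2, 0]
  pop 7: no out-edges | ready=[] | order so far=[3, 1, 4, 6, 5, 2, 0, 7]
New canonical toposort: [3, 1, 4, 6, 5, 2, 0, 7]
Compare positions:
  Node 0: index 6 -> 6 (same)
  Node 1: index 1 -> 1 (same)
  Node 2: index 5 -> 5 (same)
  Node 3: index 0 -> 0 (same)
  Node 4: index 2 -> 2 (same)
  Node 5: index 4 -> 4 (same)
  Node 6: index 3 -> 3 (same)
  Node 7: index 7 -> 7 (same)
Nodes that changed position: none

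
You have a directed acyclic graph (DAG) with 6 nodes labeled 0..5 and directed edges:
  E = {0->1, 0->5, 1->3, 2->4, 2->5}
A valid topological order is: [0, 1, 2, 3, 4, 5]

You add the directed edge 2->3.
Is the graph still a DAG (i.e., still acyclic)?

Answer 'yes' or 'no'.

Answer: yes

Derivation:
Given toposort: [0, 1, 2, 3, 4, 5]
Position of 2: index 2; position of 3: index 3
New edge 2->3: forward
Forward edge: respects the existing order. Still a DAG, same toposort still valid.
Still a DAG? yes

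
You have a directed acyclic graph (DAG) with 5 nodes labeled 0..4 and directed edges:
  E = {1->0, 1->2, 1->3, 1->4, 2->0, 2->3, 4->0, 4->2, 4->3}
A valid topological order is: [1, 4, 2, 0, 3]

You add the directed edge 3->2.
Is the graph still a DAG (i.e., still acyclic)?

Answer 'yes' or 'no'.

Answer: no

Derivation:
Given toposort: [1, 4, 2, 0, 3]
Position of 3: index 4; position of 2: index 2
New edge 3->2: backward (u after v in old order)
Backward edge: old toposort is now invalid. Check if this creates a cycle.
Does 2 already reach 3? Reachable from 2: [0, 2, 3]. YES -> cycle!
Still a DAG? no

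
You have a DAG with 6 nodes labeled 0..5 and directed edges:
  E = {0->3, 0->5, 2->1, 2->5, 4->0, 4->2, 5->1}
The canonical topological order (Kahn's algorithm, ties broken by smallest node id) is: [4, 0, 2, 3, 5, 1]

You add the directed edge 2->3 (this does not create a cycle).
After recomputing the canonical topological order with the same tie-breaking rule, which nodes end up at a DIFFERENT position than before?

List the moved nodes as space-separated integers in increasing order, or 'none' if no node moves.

Answer: none

Derivation:
Old toposort: [4, 0, 2, 3, 5, 1]
Added edge 2->3
Recompute Kahn (smallest-id tiebreak):
  initial in-degrees: [1, 2, 1, 2, 0, 2]
  ready (indeg=0): [4]
  pop 4: indeg[0]->0; indeg[2]->0 | ready=[0, 2] | order so far=[4]
  pop 0: indeg[3]->1; indeg[5]->1 | ready=[2] | order so far=[4, 0]
  pop 2: indeg[1]->1; indeg[3]->0; indeg[5]->0 | ready=[3, 5] | order so far=[4, 0, 2]
  pop 3: no out-edges | ready=[5] | order so far=[4, 0, 2, 3]
  pop 5: indeg[1]->0 | ready=[1] | order so far=[4, 0, 2, 3, 5]
  pop 1: no out-edges | ready=[] | order so far=[4, 0, 2, 3, 5, 1]
New canonical toposort: [4, 0, 2, 3, 5, 1]
Compare positions:
  Node 0: index 1 -> 1 (same)
  Node 1: index 5 -> 5 (same)
  Node 2: index 2 -> 2 (same)
  Node 3: index 3 -> 3 (same)
  Node 4: index 0 -> 0 (same)
  Node 5: index 4 -> 4 (same)
Nodes that changed position: none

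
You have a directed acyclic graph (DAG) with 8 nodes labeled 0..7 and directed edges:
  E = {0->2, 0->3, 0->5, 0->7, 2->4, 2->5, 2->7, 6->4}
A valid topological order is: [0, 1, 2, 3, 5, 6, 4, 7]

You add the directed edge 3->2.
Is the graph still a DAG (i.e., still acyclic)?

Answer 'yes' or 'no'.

Given toposort: [0, 1, 2, 3, 5, 6, 4, 7]
Position of 3: index 3; position of 2: index 2
New edge 3->2: backward (u after v in old order)
Backward edge: old toposort is now invalid. Check if this creates a cycle.
Does 2 already reach 3? Reachable from 2: [2, 4, 5, 7]. NO -> still a DAG (reorder needed).
Still a DAG? yes

Answer: yes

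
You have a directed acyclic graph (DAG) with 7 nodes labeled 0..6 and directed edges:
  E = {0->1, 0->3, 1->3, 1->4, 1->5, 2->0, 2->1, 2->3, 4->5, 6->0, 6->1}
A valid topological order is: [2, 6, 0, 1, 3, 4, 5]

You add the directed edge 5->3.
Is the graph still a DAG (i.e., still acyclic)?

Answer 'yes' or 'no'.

Answer: yes

Derivation:
Given toposort: [2, 6, 0, 1, 3, 4, 5]
Position of 5: index 6; position of 3: index 4
New edge 5->3: backward (u after v in old order)
Backward edge: old toposort is now invalid. Check if this creates a cycle.
Does 3 already reach 5? Reachable from 3: [3]. NO -> still a DAG (reorder needed).
Still a DAG? yes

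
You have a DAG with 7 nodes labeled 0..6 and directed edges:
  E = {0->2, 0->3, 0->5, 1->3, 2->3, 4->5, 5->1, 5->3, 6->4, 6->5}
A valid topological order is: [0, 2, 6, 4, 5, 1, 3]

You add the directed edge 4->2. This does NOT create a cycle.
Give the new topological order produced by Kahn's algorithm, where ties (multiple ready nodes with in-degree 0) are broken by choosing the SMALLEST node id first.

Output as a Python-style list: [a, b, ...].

Old toposort: [0, 2, 6, 4, 5, 1, 3]
Added edge: 4->2
Position of 4 (3) > position of 2 (1). Must reorder: 4 must now come before 2.
Run Kahn's algorithm (break ties by smallest node id):
  initial in-degrees: [0, 1, 2, 4, 1, 3, 0]
  ready (indeg=0): [0, 6]
  pop 0: indeg[2]->1; indeg[3]->3; indeg[5]->2 | ready=[6] | order so far=[0]
  pop 6: indeg[4]->0; indeg[5]->1 | ready=[4] | order so far=[0, 6]
  pop 4: indeg[2]->0; indeg[5]->0 | ready=[2, 5] | order so far=[0, 6, 4]
  pop 2: indeg[3]->2 | ready=[5] | order so far=[0, 6, 4, 2]
  pop 5: indeg[1]->0; indeg[3]->1 | ready=[1] | order so far=[0, 6, 4, 2, 5]
  pop 1: indeg[3]->0 | ready=[3] | order so far=[0, 6, 4, 2, 5, 1]
  pop 3: no out-edges | ready=[] | order so far=[0, 6, 4, 2, 5, 1, 3]
  Result: [0, 6, 4, 2, 5, 1, 3]

Answer: [0, 6, 4, 2, 5, 1, 3]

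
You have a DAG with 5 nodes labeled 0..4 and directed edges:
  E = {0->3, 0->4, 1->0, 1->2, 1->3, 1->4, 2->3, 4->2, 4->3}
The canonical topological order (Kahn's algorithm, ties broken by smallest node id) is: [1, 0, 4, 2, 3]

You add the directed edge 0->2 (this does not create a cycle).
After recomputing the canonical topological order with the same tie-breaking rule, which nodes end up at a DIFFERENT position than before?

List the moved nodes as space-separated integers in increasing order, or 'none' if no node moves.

Old toposort: [1, 0, 4, 2, 3]
Added edge 0->2
Recompute Kahn (smallest-id tiebreak):
  initial in-degrees: [1, 0, 3, 4, 2]
  ready (indeg=0): [1]
  pop 1: indeg[0]->0; indeg[2]->2; indeg[3]->3; indeg[4]->1 | ready=[0] | order so far=[1]
  pop 0: indeg[2]->1; indeg[3]->2; indeg[4]->0 | ready=[4] | order so far=[1, 0]
  pop 4: indeg[2]->0; indeg[3]->1 | ready=[2] | order so far=[1, 0, 4]
  pop 2: indeg[3]->0 | ready=[3] | order so far=[1, 0, 4, 2]
  pop 3: no out-edges | ready=[] | order so far=[1, 0, 4, 2, 3]
New canonical toposort: [1, 0, 4, 2, 3]
Compare positions:
  Node 0: index 1 -> 1 (same)
  Node 1: index 0 -> 0 (same)
  Node 2: index 3 -> 3 (same)
  Node 3: index 4 -> 4 (same)
  Node 4: index 2 -> 2 (same)
Nodes that changed position: none

Answer: none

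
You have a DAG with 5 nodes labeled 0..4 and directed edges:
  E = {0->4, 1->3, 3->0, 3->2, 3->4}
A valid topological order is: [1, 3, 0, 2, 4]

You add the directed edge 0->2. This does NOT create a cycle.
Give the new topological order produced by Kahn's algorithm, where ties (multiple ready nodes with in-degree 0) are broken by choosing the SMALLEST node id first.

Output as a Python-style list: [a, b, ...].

Old toposort: [1, 3, 0, 2, 4]
Added edge: 0->2
Position of 0 (2) < position of 2 (3). Old order still valid.
Run Kahn's algorithm (break ties by smallest node id):
  initial in-degrees: [1, 0, 2, 1, 2]
  ready (indeg=0): [1]
  pop 1: indeg[3]->0 | ready=[3] | order so far=[1]
  pop 3: indeg[0]->0; indeg[2]->1; indeg[4]->1 | ready=[0] | order so far=[1, 3]
  pop 0: indeg[2]->0; indeg[4]->0 | ready=[2, 4] | order so far=[1, 3, 0]
  pop 2: no out-edges | ready=[4] | order so far=[1, 3, 0, 2]
  pop 4: no out-edges | ready=[] | order so far=[1, 3, 0, 2, 4]
  Result: [1, 3, 0, 2, 4]

Answer: [1, 3, 0, 2, 4]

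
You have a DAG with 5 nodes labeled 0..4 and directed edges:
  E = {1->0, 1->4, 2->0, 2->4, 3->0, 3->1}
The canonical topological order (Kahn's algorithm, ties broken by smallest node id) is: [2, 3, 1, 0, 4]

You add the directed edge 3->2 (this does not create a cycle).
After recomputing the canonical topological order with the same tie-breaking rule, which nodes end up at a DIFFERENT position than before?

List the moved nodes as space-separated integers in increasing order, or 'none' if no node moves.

Answer: 1 2 3

Derivation:
Old toposort: [2, 3, 1, 0, 4]
Added edge 3->2
Recompute Kahn (smallest-id tiebreak):
  initial in-degrees: [3, 1, 1, 0, 2]
  ready (indeg=0): [3]
  pop 3: indeg[0]->2; indeg[1]->0; indeg[2]->0 | ready=[1, 2] | order so far=[3]
  pop 1: indeg[0]->1; indeg[4]->1 | ready=[2] | order so far=[3, 1]
  pop 2: indeg[0]->0; indeg[4]->0 | ready=[0, 4] | order so far=[3, 1, 2]
  pop 0: no out-edges | ready=[4] | order so far=[3, 1, 2, 0]
  pop 4: no out-edges | ready=[] | order so far=[3, 1, 2, 0, 4]
New canonical toposort: [3, 1, 2, 0, 4]
Compare positions:
  Node 0: index 3 -> 3 (same)
  Node 1: index 2 -> 1 (moved)
  Node 2: index 0 -> 2 (moved)
  Node 3: index 1 -> 0 (moved)
  Node 4: index 4 -> 4 (same)
Nodes that changed position: 1 2 3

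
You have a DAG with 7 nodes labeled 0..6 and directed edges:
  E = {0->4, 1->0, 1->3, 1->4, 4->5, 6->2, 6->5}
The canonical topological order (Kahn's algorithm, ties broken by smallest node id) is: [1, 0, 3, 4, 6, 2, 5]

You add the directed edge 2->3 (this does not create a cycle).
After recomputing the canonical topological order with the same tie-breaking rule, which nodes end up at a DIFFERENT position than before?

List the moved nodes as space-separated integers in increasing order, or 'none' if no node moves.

Answer: 2 3 4 6

Derivation:
Old toposort: [1, 0, 3, 4, 6, 2, 5]
Added edge 2->3
Recompute Kahn (smallest-id tiebreak):
  initial in-degrees: [1, 0, 1, 2, 2, 2, 0]
  ready (indeg=0): [1, 6]
  pop 1: indeg[0]->0; indeg[3]->1; indeg[4]->1 | ready=[0, 6] | order so far=[1]
  pop 0: indeg[4]->0 | ready=[4, 6] | order so far=[1, 0]
  pop 4: indeg[5]->1 | ready=[6] | order so far=[1, 0, 4]
  pop 6: indeg[2]->0; indeg[5]->0 | ready=[2, 5] | order so far=[1, 0, 4, 6]
  pop 2: indeg[3]->0 | ready=[3, 5] | order so far=[1, 0, 4, 6, 2]
  pop 3: no out-edges | ready=[5] | order so far=[1, 0, 4, 6, 2, 3]
  pop 5: no out-edges | ready=[] | order so far=[1, 0, 4, 6, 2, 3, 5]
New canonical toposort: [1, 0, 4, 6, 2, 3, 5]
Compare positions:
  Node 0: index 1 -> 1 (same)
  Node 1: index 0 -> 0 (same)
  Node 2: index 5 -> 4 (moved)
  Node 3: index 2 -> 5 (moved)
  Node 4: index 3 -> 2 (moved)
  Node 5: index 6 -> 6 (same)
  Node 6: index 4 -> 3 (moved)
Nodes that changed position: 2 3 4 6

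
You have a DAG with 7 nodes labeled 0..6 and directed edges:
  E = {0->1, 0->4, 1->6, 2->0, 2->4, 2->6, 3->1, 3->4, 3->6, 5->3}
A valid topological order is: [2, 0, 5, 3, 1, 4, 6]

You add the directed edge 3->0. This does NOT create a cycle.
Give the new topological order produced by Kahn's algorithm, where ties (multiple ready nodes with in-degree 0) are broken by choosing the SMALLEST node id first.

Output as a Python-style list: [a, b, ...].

Answer: [2, 5, 3, 0, 1, 4, 6]

Derivation:
Old toposort: [2, 0, 5, 3, 1, 4, 6]
Added edge: 3->0
Position of 3 (3) > position of 0 (1). Must reorder: 3 must now come before 0.
Run Kahn's algorithm (break ties by smallest node id):
  initial in-degrees: [2, 2, 0, 1, 3, 0, 3]
  ready (indeg=0): [2, 5]
  pop 2: indeg[0]->1; indeg[4]->2; indeg[6]->2 | ready=[5] | order so far=[2]
  pop 5: indeg[3]->0 | ready=[3] | order so far=[2, 5]
  pop 3: indeg[0]->0; indeg[1]->1; indeg[4]->1; indeg[6]->1 | ready=[0] | order so far=[2, 5, 3]
  pop 0: indeg[1]->0; indeg[4]->0 | ready=[1, 4] | order so far=[2, 5, 3, 0]
  pop 1: indeg[6]->0 | ready=[4, 6] | order so far=[2, 5, 3, 0, 1]
  pop 4: no out-edges | ready=[6] | order so far=[2, 5, 3, 0, 1, 4]
  pop 6: no out-edges | ready=[] | order so far=[2, 5, 3, 0, 1, 4, 6]
  Result: [2, 5, 3, 0, 1, 4, 6]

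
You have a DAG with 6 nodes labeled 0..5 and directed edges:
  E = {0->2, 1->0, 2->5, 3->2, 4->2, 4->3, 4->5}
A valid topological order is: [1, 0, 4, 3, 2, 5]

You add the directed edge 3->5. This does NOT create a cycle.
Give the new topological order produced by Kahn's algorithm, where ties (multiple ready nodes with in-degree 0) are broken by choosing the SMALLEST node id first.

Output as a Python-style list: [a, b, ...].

Old toposort: [1, 0, 4, 3, 2, 5]
Added edge: 3->5
Position of 3 (3) < position of 5 (5). Old order still valid.
Run Kahn's algorithm (break ties by smallest node id):
  initial in-degrees: [1, 0, 3, 1, 0, 3]
  ready (indeg=0): [1, 4]
  pop 1: indeg[0]->0 | ready=[0, 4] | order so far=[1]
  pop 0: indeg[2]->2 | ready=[4] | order so far=[1, 0]
  pop 4: indeg[2]->1; indeg[3]->0; indeg[5]->2 | ready=[3] | order so far=[1, 0, 4]
  pop 3: indeg[2]->0; indeg[5]->1 | ready=[2] | order so far=[1, 0, 4, 3]
  pop 2: indeg[5]->0 | ready=[5] | order so far=[1, 0, 4, 3, 2]
  pop 5: no out-edges | ready=[] | order so far=[1, 0, 4, 3, 2, 5]
  Result: [1, 0, 4, 3, 2, 5]

Answer: [1, 0, 4, 3, 2, 5]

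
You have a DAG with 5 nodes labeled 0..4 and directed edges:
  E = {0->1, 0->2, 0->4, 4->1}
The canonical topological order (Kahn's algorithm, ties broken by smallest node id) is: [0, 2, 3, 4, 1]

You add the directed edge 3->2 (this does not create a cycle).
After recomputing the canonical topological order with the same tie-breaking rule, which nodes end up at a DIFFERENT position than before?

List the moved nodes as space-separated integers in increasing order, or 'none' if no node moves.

Answer: 2 3

Derivation:
Old toposort: [0, 2, 3, 4, 1]
Added edge 3->2
Recompute Kahn (smallest-id tiebreak):
  initial in-degrees: [0, 2, 2, 0, 1]
  ready (indeg=0): [0, 3]
  pop 0: indeg[1]->1; indeg[2]->1; indeg[4]->0 | ready=[3, 4] | order so far=[0]
  pop 3: indeg[2]->0 | ready=[2, 4] | order so far=[0, 3]
  pop 2: no out-edges | ready=[4] | order so far=[0, 3, 2]
  pop 4: indeg[1]->0 | ready=[1] | order so far=[0, 3, 2, 4]
  pop 1: no out-edges | ready=[] | order so far=[0, 3, 2, 4, 1]
New canonical toposort: [0, 3, 2, 4, 1]
Compare positions:
  Node 0: index 0 -> 0 (same)
  Node 1: index 4 -> 4 (same)
  Node 2: index 1 -> 2 (moved)
  Node 3: index 2 -> 1 (moved)
  Node 4: index 3 -> 3 (same)
Nodes that changed position: 2 3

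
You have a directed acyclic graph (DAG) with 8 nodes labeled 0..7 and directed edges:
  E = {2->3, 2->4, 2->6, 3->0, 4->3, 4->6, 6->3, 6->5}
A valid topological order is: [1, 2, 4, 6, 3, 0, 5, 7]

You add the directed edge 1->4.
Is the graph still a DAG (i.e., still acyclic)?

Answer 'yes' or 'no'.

Answer: yes

Derivation:
Given toposort: [1, 2, 4, 6, 3, 0, 5, 7]
Position of 1: index 0; position of 4: index 2
New edge 1->4: forward
Forward edge: respects the existing order. Still a DAG, same toposort still valid.
Still a DAG? yes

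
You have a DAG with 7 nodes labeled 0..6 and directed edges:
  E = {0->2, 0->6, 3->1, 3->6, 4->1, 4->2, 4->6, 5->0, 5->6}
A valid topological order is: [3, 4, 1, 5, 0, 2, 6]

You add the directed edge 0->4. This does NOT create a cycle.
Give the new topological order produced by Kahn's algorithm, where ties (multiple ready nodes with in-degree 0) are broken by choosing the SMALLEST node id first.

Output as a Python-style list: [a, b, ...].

Answer: [3, 5, 0, 4, 1, 2, 6]

Derivation:
Old toposort: [3, 4, 1, 5, 0, 2, 6]
Added edge: 0->4
Position of 0 (4) > position of 4 (1). Must reorder: 0 must now come before 4.
Run Kahn's algorithm (break ties by smallest node id):
  initial in-degrees: [1, 2, 2, 0, 1, 0, 4]
  ready (indeg=0): [3, 5]
  pop 3: indeg[1]->1; indeg[6]->3 | ready=[5] | order so far=[3]
  pop 5: indeg[0]->0; indeg[6]->2 | ready=[0] | order so far=[3, 5]
  pop 0: indeg[2]->1; indeg[4]->0; indeg[6]->1 | ready=[4] | order so far=[3, 5, 0]
  pop 4: indeg[1]->0; indeg[2]->0; indeg[6]->0 | ready=[1, 2, 6] | order so far=[3, 5, 0, 4]
  pop 1: no out-edges | ready=[2, 6] | order so far=[3, 5, 0, 4, 1]
  pop 2: no out-edges | ready=[6] | order so far=[3, 5, 0, 4, 1, 2]
  pop 6: no out-edges | ready=[] | order so far=[3, 5, 0, 4, 1, 2, 6]
  Result: [3, 5, 0, 4, 1, 2, 6]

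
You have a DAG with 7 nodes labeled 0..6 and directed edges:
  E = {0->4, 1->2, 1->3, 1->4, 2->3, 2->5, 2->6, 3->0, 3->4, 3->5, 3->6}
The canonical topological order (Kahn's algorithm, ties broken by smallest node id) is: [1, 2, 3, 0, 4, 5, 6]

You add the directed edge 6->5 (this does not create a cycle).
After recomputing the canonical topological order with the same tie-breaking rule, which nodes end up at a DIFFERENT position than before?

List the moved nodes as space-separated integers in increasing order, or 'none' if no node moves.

Old toposort: [1, 2, 3, 0, 4, 5, 6]
Added edge 6->5
Recompute Kahn (smallest-id tiebreak):
  initial in-degrees: [1, 0, 1, 2, 3, 3, 2]
  ready (indeg=0): [1]
  pop 1: indeg[2]->0; indeg[3]->1; indeg[4]->2 | ready=[2] | order so far=[1]
  pop 2: indeg[3]->0; indeg[5]->2; indeg[6]->1 | ready=[3] | order so far=[1, 2]
  pop 3: indeg[0]->0; indeg[4]->1; indeg[5]->1; indeg[6]->0 | ready=[0, 6] | order so far=[1, 2, 3]
  pop 0: indeg[4]->0 | ready=[4, 6] | order so far=[1, 2, 3, 0]
  pop 4: no out-edges | ready=[6] | order so far=[1, 2, 3, 0, 4]
  pop 6: indeg[5]->0 | ready=[5] | order so far=[1, 2, 3, 0, 4, 6]
  pop 5: no out-edges | ready=[] | order so far=[1, 2, 3, 0, 4, 6, 5]
New canonical toposort: [1, 2, 3, 0, 4, 6, 5]
Compare positions:
  Node 0: index 3 -> 3 (same)
  Node 1: index 0 -> 0 (same)
  Node 2: index 1 -> 1 (same)
  Node 3: index 2 -> 2 (same)
  Node 4: index 4 -> 4 (same)
  Node 5: index 5 -> 6 (moved)
  Node 6: index 6 -> 5 (moved)
Nodes that changed position: 5 6

Answer: 5 6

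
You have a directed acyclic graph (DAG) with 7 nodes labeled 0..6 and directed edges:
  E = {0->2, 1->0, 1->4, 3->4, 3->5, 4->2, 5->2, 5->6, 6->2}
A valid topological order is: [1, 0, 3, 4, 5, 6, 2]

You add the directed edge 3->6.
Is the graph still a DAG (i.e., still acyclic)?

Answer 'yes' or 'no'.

Given toposort: [1, 0, 3, 4, 5, 6, 2]
Position of 3: index 2; position of 6: index 5
New edge 3->6: forward
Forward edge: respects the existing order. Still a DAG, same toposort still valid.
Still a DAG? yes

Answer: yes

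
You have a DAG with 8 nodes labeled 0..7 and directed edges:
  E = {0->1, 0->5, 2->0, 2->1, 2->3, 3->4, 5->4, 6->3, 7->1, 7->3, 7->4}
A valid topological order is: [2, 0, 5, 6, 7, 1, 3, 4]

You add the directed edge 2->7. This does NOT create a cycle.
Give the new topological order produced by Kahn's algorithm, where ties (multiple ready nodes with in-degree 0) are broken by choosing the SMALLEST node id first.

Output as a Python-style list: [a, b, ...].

Old toposort: [2, 0, 5, 6, 7, 1, 3, 4]
Added edge: 2->7
Position of 2 (0) < position of 7 (4). Old order still valid.
Run Kahn's algorithm (break ties by smallest node id):
  initial in-degrees: [1, 3, 0, 3, 3, 1, 0, 1]
  ready (indeg=0): [2, 6]
  pop 2: indeg[0]->0; indeg[1]->2; indeg[3]->2; indeg[7]->0 | ready=[0, 6, 7] | order so far=[2]
  pop 0: indeg[1]->1; indeg[5]->0 | ready=[5, 6, 7] | order so far=[2, 0]
  pop 5: indeg[4]->2 | ready=[6, 7] | order so far=[2, 0, 5]
  pop 6: indeg[3]->1 | ready=[7] | order so far=[2, 0, 5, 6]
  pop 7: indeg[1]->0; indeg[3]->0; indeg[4]->1 | ready=[1, 3] | order so far=[2, 0, 5, 6, 7]
  pop 1: no out-edges | ready=[3] | order so far=[2, 0, 5, 6, 7, 1]
  pop 3: indeg[4]->0 | ready=[4] | order so far=[2, 0, 5, 6, 7, 1, 3]
  pop 4: no out-edges | ready=[] | order so far=[2, 0, 5, 6, 7, 1, 3, 4]
  Result: [2, 0, 5, 6, 7, 1, 3, 4]

Answer: [2, 0, 5, 6, 7, 1, 3, 4]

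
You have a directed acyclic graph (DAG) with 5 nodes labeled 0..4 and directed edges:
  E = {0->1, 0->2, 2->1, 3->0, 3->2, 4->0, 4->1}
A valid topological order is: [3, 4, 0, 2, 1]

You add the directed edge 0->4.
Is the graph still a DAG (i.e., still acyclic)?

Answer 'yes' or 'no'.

Given toposort: [3, 4, 0, 2, 1]
Position of 0: index 2; position of 4: index 1
New edge 0->4: backward (u after v in old order)
Backward edge: old toposort is now invalid. Check if this creates a cycle.
Does 4 already reach 0? Reachable from 4: [0, 1, 2, 4]. YES -> cycle!
Still a DAG? no

Answer: no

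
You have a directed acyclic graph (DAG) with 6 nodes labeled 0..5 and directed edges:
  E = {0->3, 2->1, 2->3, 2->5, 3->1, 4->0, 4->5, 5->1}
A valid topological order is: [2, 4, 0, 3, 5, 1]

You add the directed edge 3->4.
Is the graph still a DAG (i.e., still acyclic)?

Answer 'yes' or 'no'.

Answer: no

Derivation:
Given toposort: [2, 4, 0, 3, 5, 1]
Position of 3: index 3; position of 4: index 1
New edge 3->4: backward (u after v in old order)
Backward edge: old toposort is now invalid. Check if this creates a cycle.
Does 4 already reach 3? Reachable from 4: [0, 1, 3, 4, 5]. YES -> cycle!
Still a DAG? no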